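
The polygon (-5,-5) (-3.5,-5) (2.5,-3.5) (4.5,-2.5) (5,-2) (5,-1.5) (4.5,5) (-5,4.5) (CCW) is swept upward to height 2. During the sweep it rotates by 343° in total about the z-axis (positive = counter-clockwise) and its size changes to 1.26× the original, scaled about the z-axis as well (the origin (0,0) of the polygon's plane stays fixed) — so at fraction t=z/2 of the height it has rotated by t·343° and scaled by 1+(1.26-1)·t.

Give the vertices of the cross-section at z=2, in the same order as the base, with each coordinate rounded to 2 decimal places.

t = z/height = 2/2 = 1
s = 1 + (scale-1)·z/height = 1 + (1.26-1)·2/2 = 1.260000
θ = twist·z/height = 343°·2/2 = 343.0000° = 5.986479 rad
cos θ = 0.956305, sin θ = -0.292372 (intermediates below are computed at full precision and shown rounded to 5 d.p.)
v1: (-5,-5) → rotate → (-6.24338,-3.31967) → ×s → (-7.86666,-4.18278) → (-7.87,-4.18)
v2: (-3.5,-5) → rotate → (-4.80893,-3.75822) → ×s → (-6.05925,-4.73536) → (-6.06,-4.74)
v3: (2.5,-3.5) → rotate → (1.36746,-4.07800) → ×s → (1.72300,-5.13827) → (1.72,-5.14)
v4: (4.5,-2.5) → rotate → (3.57244,-3.70643) → ×s → (4.50128,-4.67011) → (4.50,-4.67)
v5: (5,-2) → rotate → (4.19678,-3.37447) → ×s → (5.28794,-4.25183) → (5.29,-4.25)
v6: (5,-1.5) → rotate → (4.34297,-2.89632) → ×s → (5.47214,-3.64936) → (5.47,-3.65)
v7: (4.5,5) → rotate → (5.76523,3.46585) → ×s → (7.26419,4.36697) → (7.26,4.37)
v8: (-5,4.5) → rotate → (-3.46585,5.76523) → ×s → (-4.36697,7.26419) → (-4.37,7.26)

Cross-section at z=2: (-7.87,-4.18) (-6.06,-4.74) (1.72,-5.14) (4.50,-4.67) (5.29,-4.25) (5.47,-3.65) (7.26,4.37) (-4.37,7.26)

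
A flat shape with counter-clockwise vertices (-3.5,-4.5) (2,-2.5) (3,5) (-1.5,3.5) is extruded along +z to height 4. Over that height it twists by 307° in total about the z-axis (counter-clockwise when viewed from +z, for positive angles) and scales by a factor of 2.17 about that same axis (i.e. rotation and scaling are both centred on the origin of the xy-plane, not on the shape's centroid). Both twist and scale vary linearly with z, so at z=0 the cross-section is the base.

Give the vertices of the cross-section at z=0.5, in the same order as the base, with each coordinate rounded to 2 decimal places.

t = z/height = 0.5/4 = 0.125
s = 1 + (scale-1)·z/height = 1 + (2.17-1)·0.5/4 = 1.146250
θ = twist·z/height = 307°·0.5/4 = 38.3750° = 0.669770 rad
cos θ = 0.783964, sin θ = 0.620806 (intermediates below are computed at full precision and shown rounded to 5 d.p.)
v1: (-3.5,-4.5) → rotate → (0.04975,-5.70066) → ×s → (0.05703,-6.53438) → (0.06,-6.53)
v2: (2,-2.5) → rotate → (3.11994,-0.71830) → ×s → (3.57623,-0.82335) → (3.58,-0.82)
v3: (3,5) → rotate → (-0.75214,5.78224) → ×s → (-0.86214,6.62789) → (-0.86,6.63)
v4: (-1.5,3.5) → rotate → (-3.34877,1.81267) → ×s → (-3.83852,2.07777) → (-3.84,2.08)

Cross-section at z=0.5: (0.06,-6.53) (3.58,-0.82) (-0.86,6.63) (-3.84,2.08)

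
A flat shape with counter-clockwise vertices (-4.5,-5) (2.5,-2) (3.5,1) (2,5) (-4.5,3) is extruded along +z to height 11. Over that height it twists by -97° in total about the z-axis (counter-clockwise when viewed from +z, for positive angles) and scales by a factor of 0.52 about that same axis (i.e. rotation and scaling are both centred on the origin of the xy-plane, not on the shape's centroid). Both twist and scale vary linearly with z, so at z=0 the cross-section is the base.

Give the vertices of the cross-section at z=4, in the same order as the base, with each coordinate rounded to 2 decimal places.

Cross-section at z=4: (-5.42,-1.22) (0.73,-2.54) (2.84,-0.99) (3.73,2.42) (-1.60,4.17)

t = z/height = 4/11 = 0.363636
s = 1 + (scale-1)·z/height = 1 + (0.52-1)·4/11 = 0.825455
θ = twist·z/height = -97°·4/11 = -35.2727° = -0.615625 rad
cos θ = 0.816413, sin θ = -0.577469 (intermediates below are computed at full precision and shown rounded to 5 d.p.)
v1: (-4.5,-5) → rotate → (-6.56120,-1.48345) → ×s → (-5.41597,-1.22452) → (-5.42,-1.22)
v2: (2.5,-2) → rotate → (0.88609,-3.07650) → ×s → (0.73143,-2.53951) → (0.73,-2.54)
v3: (3.5,1) → rotate → (3.43491,-1.20473) → ×s → (2.83536,-0.99445) → (2.84,-0.99)
v4: (2,5) → rotate → (4.52017,2.92712) → ×s → (3.73120,2.41621) → (3.73,2.42)
v5: (-4.5,3) → rotate → (-1.94145,5.04785) → ×s → (-1.60258,4.16677) → (-1.60,4.17)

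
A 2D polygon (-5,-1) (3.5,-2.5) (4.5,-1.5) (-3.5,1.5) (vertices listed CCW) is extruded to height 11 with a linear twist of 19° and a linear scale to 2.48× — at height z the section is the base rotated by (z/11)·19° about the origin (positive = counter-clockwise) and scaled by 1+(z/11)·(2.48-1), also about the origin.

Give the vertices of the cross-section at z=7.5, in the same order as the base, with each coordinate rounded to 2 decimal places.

t = z/height = 7.5/11 = 0.681818
s = 1 + (scale-1)·z/height = 1 + (2.48-1)·7.5/11 = 2.009091
θ = twist·z/height = 19°·7.5/11 = 12.9545° = 0.226099 rad
cos θ = 0.974548, sin θ = 0.224178 (intermediates below are computed at full precision and shown rounded to 5 d.p.)
v1: (-5,-1) → rotate → (-4.64856,-2.09544) → ×s → (-9.33939,-4.20993) → (-9.34,-4.21)
v2: (3.5,-2.5) → rotate → (3.97136,-1.65175) → ×s → (7.97883,-3.31851) → (7.98,-3.32)
v3: (4.5,-1.5) → rotate → (4.72173,-0.45302) → ×s → (9.48639,-0.91016) → (9.49,-0.91)
v4: (-3.5,1.5) → rotate → (-3.74719,0.67720) → ×s → (-7.52844,1.36056) → (-7.53,1.36)

Cross-section at z=7.5: (-9.34,-4.21) (7.98,-3.32) (9.49,-0.91) (-7.53,1.36)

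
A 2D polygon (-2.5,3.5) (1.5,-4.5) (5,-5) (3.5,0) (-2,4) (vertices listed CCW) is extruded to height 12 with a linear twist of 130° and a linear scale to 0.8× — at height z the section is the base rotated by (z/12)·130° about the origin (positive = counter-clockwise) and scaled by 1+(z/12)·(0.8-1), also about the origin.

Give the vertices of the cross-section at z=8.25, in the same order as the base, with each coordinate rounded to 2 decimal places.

Cross-section at z=8.25: (-3.04,-2.12) (3.90,1.25) (4.36,4.27) (0.03,3.02) (-3.47,-1.69)

t = z/height = 8.25/12 = 0.6875
s = 1 + (scale-1)·z/height = 1 + (0.8-1)·8.25/12 = 0.862500
θ = twist·z/height = 130°·8.25/12 = 89.3750° = 1.559888 rad
cos θ = 0.010908, sin θ = 0.999941 (intermediates below are computed at full precision and shown rounded to 5 d.p.)
v1: (-2.5,3.5) → rotate → (-3.52706,-2.46167) → ×s → (-3.04209,-2.12319) → (-3.04,-2.12)
v2: (1.5,-4.5) → rotate → (4.51609,1.45082) → ×s → (3.89513,1.25134) → (3.90,1.25)
v3: (5,-5) → rotate → (5.05424,4.94516) → ×s → (4.35928,4.26520) → (4.36,4.27)
v4: (3.5,0) → rotate → (0.03818,3.49979) → ×s → (0.03293,3.01857) → (0.03,3.02)
v5: (-2,4) → rotate → (-4.02158,-1.95625) → ×s → (-3.46861,-1.68726) → (-3.47,-1.69)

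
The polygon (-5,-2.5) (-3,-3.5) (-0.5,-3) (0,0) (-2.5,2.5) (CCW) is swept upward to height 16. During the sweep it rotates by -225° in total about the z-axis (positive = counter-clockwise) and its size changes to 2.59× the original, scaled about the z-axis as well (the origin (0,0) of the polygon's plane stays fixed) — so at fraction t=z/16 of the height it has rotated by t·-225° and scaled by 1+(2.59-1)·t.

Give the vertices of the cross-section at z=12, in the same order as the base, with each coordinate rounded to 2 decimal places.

Cross-section at z=12: (9.68,7.51) (4.95,8.81) (-0.21,6.66) (0.00,0.00) (6.45,-4.31)

t = z/height = 12/16 = 0.75
s = 1 + (scale-1)·z/height = 1 + (2.59-1)·12/16 = 2.192500
θ = twist·z/height = -225°·12/16 = -168.7500° = -2.945243 rad
cos θ = -0.980785, sin θ = -0.195090 (intermediates below are computed at full precision and shown rounded to 5 d.p.)
v1: (-5,-2.5) → rotate → (4.41620,3.42741) → ×s → (9.68252,7.51461) → (9.68,7.51)
v2: (-3,-3.5) → rotate → (2.25954,4.01802) → ×s → (4.95404,8.80951) → (4.95,8.81)
v3: (-0.5,-3) → rotate → (-0.09488,3.03990) → ×s → (-0.20802,6.66498) → (-0.21,6.66)
v4: (0,0) → rotate → (0.00000,0.00000) → ×s → (0.00000,0.00000) → (0.00,0.00)
v5: (-2.5,2.5) → rotate → (2.93969,-1.96424) → ×s → (6.44527,-4.30659) → (6.45,-4.31)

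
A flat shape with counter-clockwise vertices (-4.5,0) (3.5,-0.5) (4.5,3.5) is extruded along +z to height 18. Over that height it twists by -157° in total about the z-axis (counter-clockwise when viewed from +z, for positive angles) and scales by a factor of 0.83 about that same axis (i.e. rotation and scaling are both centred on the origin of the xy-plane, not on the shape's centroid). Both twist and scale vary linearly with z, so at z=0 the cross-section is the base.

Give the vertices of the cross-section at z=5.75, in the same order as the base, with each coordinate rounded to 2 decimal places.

Cross-section at z=5.75: (-2.73,3.27) (1.76,-2.84) (5.27,-1.15)

t = z/height = 5.75/18 = 0.319444
s = 1 + (scale-1)·z/height = 1 + (0.83-1)·5.75/18 = 0.945694
θ = twist·z/height = -157°·5.75/18 = -50.1528° = -0.875331 rad
cos θ = 0.640743, sin θ = -0.767756 (intermediates below are computed at full precision and shown rounded to 5 d.p.)
v1: (-4.5,0) → rotate → (-2.88334,3.45490) → ×s → (-2.72676,3.26728) → (-2.73,3.27)
v2: (3.5,-0.5) → rotate → (1.85872,-3.00752) → ×s → (1.75778,-2.84419) → (1.76,-2.84)
v3: (4.5,3.5) → rotate → (5.57049,-1.21230) → ×s → (5.26798,-1.14647) → (5.27,-1.15)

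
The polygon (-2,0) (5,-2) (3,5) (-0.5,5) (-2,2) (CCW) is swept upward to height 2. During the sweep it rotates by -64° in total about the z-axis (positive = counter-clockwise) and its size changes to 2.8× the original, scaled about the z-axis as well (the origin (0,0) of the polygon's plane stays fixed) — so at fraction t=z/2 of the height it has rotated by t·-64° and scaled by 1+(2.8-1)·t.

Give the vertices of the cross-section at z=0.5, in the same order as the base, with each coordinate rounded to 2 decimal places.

Cross-section at z=0.5: (-2.79,0.80) (6.17,-4.79) (6.18,5.77) (1.30,7.17) (-1.99,3.59)

t = z/height = 0.5/2 = 0.25
s = 1 + (scale-1)·z/height = 1 + (2.8-1)·0.5/2 = 1.450000
θ = twist·z/height = -64°·0.5/2 = -16.0000° = -0.279253 rad
cos θ = 0.961262, sin θ = -0.275637 (intermediates below are computed at full precision and shown rounded to 5 d.p.)
v1: (-2,0) → rotate → (-1.92252,0.55127) → ×s → (-2.78766,0.79935) → (-2.79,0.80)
v2: (5,-2) → rotate → (4.25503,-3.30071) → ×s → (6.16980,-4.78603) → (6.17,-4.79)
v3: (3,5) → rotate → (4.26197,3.97940) → ×s → (6.17986,5.77012) → (6.18,5.77)
v4: (-0.5,5) → rotate → (0.89756,4.94413) → ×s → (1.30146,7.16898) → (1.30,7.17)
v5: (-2,2) → rotate → (-1.37125,2.47380) → ×s → (-1.98831,3.58701) → (-1.99,3.59)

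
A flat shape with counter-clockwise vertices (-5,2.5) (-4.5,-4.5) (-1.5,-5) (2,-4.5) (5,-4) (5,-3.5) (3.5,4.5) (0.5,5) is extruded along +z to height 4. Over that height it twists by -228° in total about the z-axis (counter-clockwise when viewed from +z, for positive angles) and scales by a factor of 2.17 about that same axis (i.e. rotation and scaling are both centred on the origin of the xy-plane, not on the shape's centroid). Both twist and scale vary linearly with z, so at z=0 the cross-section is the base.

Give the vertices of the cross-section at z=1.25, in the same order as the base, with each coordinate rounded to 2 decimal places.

t = z/height = 1.25/4 = 0.3125
s = 1 + (scale-1)·z/height = 1 + (2.17-1)·1.25/4 = 1.365625
θ = twist·z/height = -228°·1.25/4 = -71.2500° = -1.243547 rad
cos θ = 0.321439, sin θ = -0.946930 (intermediates below are computed at full precision and shown rounded to 5 d.p.)
v1: (-5,2.5) → rotate → (0.76013,5.53825) → ×s → (1.03805,7.56317) → (1.04,7.56)
v2: (-4.5,-4.5) → rotate → (-5.70766,2.81471) → ×s → (-7.79453,3.84384) → (-7.79,3.84)
v3: (-1.5,-5) → rotate → (-5.21681,-0.18680) → ×s → (-7.12421,-0.25510) → (-7.12,-0.26)
v4: (2,-4.5) → rotate → (-3.61831,-3.34034) → ×s → (-4.94125,-4.56165) → (-4.94,-4.56)
v5: (5,-4) → rotate → (-2.18052,-6.02041) → ×s → (-2.97778,-8.22162) → (-2.98,-8.22)
v6: (5,-3.5) → rotate → (-1.70706,-5.85969) → ×s → (-2.33120,-8.00214) → (-2.33,-8.00)
v7: (3.5,4.5) → rotate → (5.38622,-1.86778) → ×s → (7.35556,-2.55068) → (7.36,-2.55)
v8: (0.5,5) → rotate → (4.89537,1.13373) → ×s → (6.68524,1.54825) → (6.69,1.55)

Cross-section at z=1.25: (1.04,7.56) (-7.79,3.84) (-7.12,-0.26) (-4.94,-4.56) (-2.98,-8.22) (-2.33,-8.00) (7.36,-2.55) (6.69,1.55)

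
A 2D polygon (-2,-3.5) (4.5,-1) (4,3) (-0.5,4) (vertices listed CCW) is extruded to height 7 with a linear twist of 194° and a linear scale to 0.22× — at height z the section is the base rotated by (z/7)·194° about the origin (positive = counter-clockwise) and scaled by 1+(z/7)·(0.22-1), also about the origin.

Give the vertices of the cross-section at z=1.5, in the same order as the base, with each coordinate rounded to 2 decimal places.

t = z/height = 1.5/7 = 0.214286
s = 1 + (scale-1)·z/height = 1 + (0.22-1)·1.5/7 = 0.832857
θ = twist·z/height = 194°·1.5/7 = 41.5714° = 0.725558 rad
cos θ = 0.748129, sin θ = 0.663553 (intermediates below are computed at full precision and shown rounded to 5 d.p.)
v1: (-2,-3.5) → rotate → (0.82618,-3.94556) → ×s → (0.68809,-3.28609) → (0.69,-3.29)
v2: (4.5,-1) → rotate → (4.03013,2.23786) → ×s → (3.35653,1.86382) → (3.36,1.86)
v3: (4,3) → rotate → (1.00186,4.89860) → ×s → (0.83440,4.07983) → (0.83,4.08)
v4: (-0.5,4) → rotate → (-3.02828,2.66074) → ×s → (-2.52212,2.21602) → (-2.52,2.22)

Cross-section at z=1.5: (0.69,-3.29) (3.36,1.86) (0.83,4.08) (-2.52,2.22)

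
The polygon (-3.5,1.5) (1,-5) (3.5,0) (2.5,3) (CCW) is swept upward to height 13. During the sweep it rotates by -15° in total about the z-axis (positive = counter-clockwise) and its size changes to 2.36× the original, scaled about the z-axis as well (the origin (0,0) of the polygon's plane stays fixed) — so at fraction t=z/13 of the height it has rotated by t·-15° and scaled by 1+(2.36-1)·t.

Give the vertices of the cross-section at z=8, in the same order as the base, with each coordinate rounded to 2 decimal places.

t = z/height = 8/13 = 0.615385
s = 1 + (scale-1)·z/height = 1 + (2.36-1)·8/13 = 1.836923
θ = twist·z/height = -15°·8/13 = -9.2308° = -0.161107 rad
cos θ = 0.987050, sin θ = -0.160411 (intermediates below are computed at full precision and shown rounded to 5 d.p.)
v1: (-3.5,1.5) → rotate → (-3.21406,2.04201) → ×s → (-5.90398,3.75102) → (-5.90,3.75)
v2: (1,-5) → rotate → (0.18499,-5.09566) → ×s → (0.33982,-9.36034) → (0.34,-9.36)
v3: (3.5,0) → rotate → (3.45468,-0.56144) → ×s → (6.34597,-1.03132) → (6.35,-1.03)
v4: (2.5,3) → rotate → (2.94886,2.56012) → ×s → (5.41683,4.70275) → (5.42,4.70)

Cross-section at z=8: (-5.90,3.75) (0.34,-9.36) (6.35,-1.03) (5.42,4.70)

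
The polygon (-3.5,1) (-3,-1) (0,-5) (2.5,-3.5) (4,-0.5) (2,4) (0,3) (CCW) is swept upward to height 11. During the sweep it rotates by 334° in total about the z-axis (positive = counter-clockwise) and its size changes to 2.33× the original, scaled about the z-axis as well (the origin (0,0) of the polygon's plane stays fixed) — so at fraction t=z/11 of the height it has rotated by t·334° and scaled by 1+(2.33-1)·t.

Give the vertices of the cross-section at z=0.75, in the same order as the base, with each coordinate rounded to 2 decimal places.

Cross-section at z=0.75: (-3.94,-0.47) (-2.59,-2.27) (2.11,-5.03) (3.99,-2.46) (4.23,1.19) (0.32,4.87) (-1.27,3.02)

t = z/height = 0.75/11 = 0.0681818
s = 1 + (scale-1)·z/height = 1 + (2.33-1)·0.75/11 = 1.090682
θ = twist·z/height = 334°·0.75/11 = 22.7727° = 0.397459 rad
cos θ = 0.922048, sin θ = 0.387077 (intermediates below are computed at full precision and shown rounded to 5 d.p.)
v1: (-3.5,1) → rotate → (-3.61424,-0.43272) → ×s → (-3.94199,-0.47196) → (-3.94,-0.47)
v2: (-3,-1) → rotate → (-2.37907,-2.08328) → ×s → (-2.59480,-2.27219) → (-2.59,-2.27)
v3: (0,-5) → rotate → (1.93538,-4.61024) → ×s → (2.11089,-5.02830) → (2.11,-5.03)
v4: (2.5,-3.5) → rotate → (3.65989,-2.25947) → ×s → (3.99177,-2.46437) → (3.99,-2.46)
v5: (4,-0.5) → rotate → (3.88173,1.08728) → ×s → (4.23373,1.18588) → (4.23,1.19)
v6: (2,4) → rotate → (0.29579,4.46234) → ×s → (0.32261,4.86700) → (0.32,4.87)
v7: (0,3) → rotate → (-1.16123,2.76614) → ×s → (-1.26653,3.01698) → (-1.27,3.02)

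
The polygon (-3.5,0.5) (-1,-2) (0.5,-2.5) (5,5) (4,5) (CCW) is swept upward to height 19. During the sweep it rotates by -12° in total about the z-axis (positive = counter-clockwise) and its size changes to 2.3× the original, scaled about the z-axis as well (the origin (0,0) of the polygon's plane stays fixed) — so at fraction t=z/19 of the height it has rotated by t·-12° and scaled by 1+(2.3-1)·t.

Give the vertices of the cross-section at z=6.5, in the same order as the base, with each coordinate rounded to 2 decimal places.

Cross-section at z=6.5: (-4.99,1.08) (-1.65,-2.78) (0.46,-3.65) (7.72,6.69) (6.28,6.79)

t = z/height = 6.5/19 = 0.342105
s = 1 + (scale-1)·z/height = 1 + (2.3-1)·6.5/19 = 1.444737
θ = twist·z/height = -12°·6.5/19 = -4.1053° = -0.071650 rad
cos θ = 0.997434, sin θ = -0.071589 (intermediates below are computed at full precision and shown rounded to 5 d.p.)
v1: (-3.5,0.5) → rotate → (-3.45523,0.74928) → ×s → (-4.99189,1.08251) → (-4.99,1.08)
v2: (-1,-2) → rotate → (-1.14061,-1.92328) → ×s → (-1.64788,-2.77863) → (-1.65,-2.78)
v3: (0.5,-2.5) → rotate → (0.31974,-2.52938) → ×s → (0.46195,-3.65429) → (0.46,-3.65)
v4: (5,5) → rotate → (5.34512,4.62923) → ×s → (7.72229,6.68801) → (7.72,6.69)
v5: (4,5) → rotate → (4.34768,4.70081) → ×s → (6.28126,6.79144) → (6.28,6.79)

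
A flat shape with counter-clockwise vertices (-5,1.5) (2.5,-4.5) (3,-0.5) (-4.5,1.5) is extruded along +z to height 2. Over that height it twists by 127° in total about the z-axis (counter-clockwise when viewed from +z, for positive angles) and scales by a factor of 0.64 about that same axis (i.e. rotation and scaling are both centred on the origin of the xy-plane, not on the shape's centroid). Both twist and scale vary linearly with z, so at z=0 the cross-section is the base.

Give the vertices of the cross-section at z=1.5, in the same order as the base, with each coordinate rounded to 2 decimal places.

t = z/height = 1.5/2 = 0.75
s = 1 + (scale-1)·z/height = 1 + (0.64-1)·1.5/2 = 0.730000
θ = twist·z/height = 127°·1.5/2 = 95.2500° = 1.662426 rad
cos θ = -0.091502, sin θ = 0.995805 (intermediates below are computed at full precision and shown rounded to 5 d.p.)
v1: (-5,1.5) → rotate → (-1.03620,-5.11628) → ×s → (-0.75643,-3.73488) → (-0.76,-3.73)
v2: (2.5,-4.5) → rotate → (4.25237,2.90127) → ×s → (3.10423,2.11793) → (3.10,2.12)
v3: (3,-0.5) → rotate → (0.22340,3.03317) → ×s → (0.16308,2.21421) → (0.16,2.21)
v4: (-4.5,1.5) → rotate → (-1.08195,-4.61837) → ×s → (-0.78982,-3.37141) → (-0.79,-3.37)

Cross-section at z=1.5: (-0.76,-3.73) (3.10,2.12) (0.16,2.21) (-0.79,-3.37)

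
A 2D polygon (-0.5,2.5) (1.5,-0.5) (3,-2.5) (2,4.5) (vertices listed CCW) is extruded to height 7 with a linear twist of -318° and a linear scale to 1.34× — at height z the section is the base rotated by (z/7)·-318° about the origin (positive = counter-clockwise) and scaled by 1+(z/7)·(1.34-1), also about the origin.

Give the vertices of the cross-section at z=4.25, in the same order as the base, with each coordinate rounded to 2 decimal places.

Cross-section at z=4.25: (-0.09,-3.07) (-1.63,1.00) (-2.84,3.76) (-3.58,-4.74)

t = z/height = 4.25/7 = 0.607143
s = 1 + (scale-1)·z/height = 1 + (1.34-1)·4.25/7 = 1.206429
θ = twist·z/height = -318°·4.25/7 = -193.0714° = -3.369732 rad
cos θ = -0.974089, sin θ = 0.226166 (intermediates below are computed at full precision and shown rounded to 5 d.p.)
v1: (-0.5,2.5) → rotate → (-0.07837,-2.54830) → ×s → (-0.09455,-3.07435) → (-0.09,-3.07)
v2: (1.5,-0.5) → rotate → (-1.34805,0.82629) → ×s → (-1.62633,0.99686) → (-1.63,1.00)
v3: (3,-2.5) → rotate → (-2.35685,3.11372) → ×s → (-2.84337,3.75648) → (-2.84,3.76)
v4: (2,4.5) → rotate → (-2.96592,-3.93107) → ×s → (-3.57817,-4.74255) → (-3.58,-4.74)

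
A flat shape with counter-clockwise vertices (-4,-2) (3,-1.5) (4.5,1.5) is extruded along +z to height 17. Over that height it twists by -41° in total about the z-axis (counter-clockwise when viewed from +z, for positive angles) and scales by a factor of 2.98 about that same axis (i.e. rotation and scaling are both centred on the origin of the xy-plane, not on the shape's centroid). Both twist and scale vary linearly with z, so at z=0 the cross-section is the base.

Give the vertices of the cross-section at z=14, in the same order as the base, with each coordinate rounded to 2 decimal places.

Cross-section at z=14: (-11.67,1.47) (4.37,-7.67) (12.03,-3.30)

t = z/height = 14/17 = 0.823529
s = 1 + (scale-1)·z/height = 1 + (2.98-1)·14/17 = 2.630588
θ = twist·z/height = -41°·14/17 = -33.7647° = -0.589305 rad
cos θ = 0.831327, sin θ = -0.555784 (intermediates below are computed at full precision and shown rounded to 5 d.p.)
v1: (-4,-2) → rotate → (-4.43688,0.56048) → ×s → (-11.67159,1.47439) → (-11.67,1.47)
v2: (3,-1.5) → rotate → (1.66031,-2.91434) → ×s → (4.36758,-7.66643) → (4.37,-7.67)
v3: (4.5,1.5) → rotate → (4.57465,-1.25404) → ×s → (12.03401,-3.29885) → (12.03,-3.30)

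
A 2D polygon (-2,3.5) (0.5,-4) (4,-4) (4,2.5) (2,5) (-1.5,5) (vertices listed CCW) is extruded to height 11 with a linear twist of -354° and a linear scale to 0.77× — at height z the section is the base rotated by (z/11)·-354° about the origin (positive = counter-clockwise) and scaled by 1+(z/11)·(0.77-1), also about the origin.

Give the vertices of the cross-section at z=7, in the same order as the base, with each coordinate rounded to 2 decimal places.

Cross-section at z=7: (-0.92,-3.32) (2.13,2.71) (0.02,4.83) (-3.92,0.92) (-4.23,-1.79) (-2.13,-3.91)

t = z/height = 7/11 = 0.636364
s = 1 + (scale-1)·z/height = 1 + (0.77-1)·7/11 = 0.853636
θ = twist·z/height = -354°·7/11 = -225.2727° = -3.931751 rad
cos θ = -0.703733, sin θ = 0.710465 (intermediates below are computed at full precision and shown rounded to 5 d.p.)
v1: (-2,3.5) → rotate → (-1.07916,-3.88399) → ×s → (-0.92121,-3.31552) → (-0.92,-3.32)
v2: (0.5,-4) → rotate → (2.48999,3.17016) → ×s → (2.12555,2.70617) → (2.13,2.71)
v3: (4,-4) → rotate → (0.02693,5.65679) → ×s → (0.02299,4.82884) → (0.02,4.83)
v4: (4,2.5) → rotate → (-4.59109,1.08253) → ×s → (-3.91912,0.92408) → (-3.92,0.92)
v5: (2,5) → rotate → (-4.95979,-2.09774) → ×s → (-4.23386,-1.79070) → (-4.23,-1.79)
v6: (-1.5,5) → rotate → (-2.49672,-4.58436) → ×s → (-2.13129,-3.91338) → (-2.13,-3.91)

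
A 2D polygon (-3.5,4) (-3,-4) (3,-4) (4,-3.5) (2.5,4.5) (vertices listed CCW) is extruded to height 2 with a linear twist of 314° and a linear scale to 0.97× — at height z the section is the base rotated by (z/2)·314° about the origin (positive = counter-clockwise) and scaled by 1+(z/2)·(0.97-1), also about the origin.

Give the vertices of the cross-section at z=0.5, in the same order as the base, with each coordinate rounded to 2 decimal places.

t = z/height = 0.5/2 = 0.25
s = 1 + (scale-1)·z/height = 1 + (0.97-1)·0.5/2 = 0.992500
θ = twist·z/height = 314°·0.5/2 = 78.5000° = 1.370083 rad
cos θ = 0.199368, sin θ = 0.979925 (intermediates below are computed at full precision and shown rounded to 5 d.p.)
v1: (-3.5,4) → rotate → (-4.61749,-2.63226) → ×s → (-4.58286,-2.61252) → (-4.58,-2.61)
v2: (-3,-4) → rotate → (3.32160,-3.73725) → ×s → (3.29668,-3.70922) → (3.30,-3.71)
v3: (3,-4) → rotate → (4.51780,2.14230) → ×s → (4.48392,2.12624) → (4.48,2.13)
v4: (4,-3.5) → rotate → (4.22721,3.22191) → ×s → (4.19550,3.19775) → (4.20,3.20)
v5: (2.5,4.5) → rotate → (-3.91124,3.34697) → ×s → (-3.88191,3.32187) → (-3.88,3.32)

Cross-section at z=0.5: (-4.58,-2.61) (3.30,-3.71) (4.48,2.13) (4.20,3.20) (-3.88,3.32)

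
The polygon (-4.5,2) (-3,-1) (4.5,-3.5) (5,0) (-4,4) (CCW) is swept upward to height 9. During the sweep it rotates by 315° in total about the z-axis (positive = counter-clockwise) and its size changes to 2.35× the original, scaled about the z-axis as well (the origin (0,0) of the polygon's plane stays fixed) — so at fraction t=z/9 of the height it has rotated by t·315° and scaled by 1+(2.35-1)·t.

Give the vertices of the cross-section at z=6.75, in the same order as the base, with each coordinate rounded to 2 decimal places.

Cross-section at z=6.75: (8.38,5.29) (1.68,6.14) (-10.89,-3.62) (-5.59,-8.37) (11.17,2.22)

t = z/height = 6.75/9 = 0.75
s = 1 + (scale-1)·z/height = 1 + (2.35-1)·6.75/9 = 2.012500
θ = twist·z/height = 315°·6.75/9 = 236.2500° = 4.123340 rad
cos θ = -0.555570, sin θ = -0.831470 (intermediates below are computed at full precision and shown rounded to 5 d.p.)
v1: (-4.5,2) → rotate → (4.16301,2.63047) → ×s → (8.37805,5.29383) → (8.38,5.29)
v2: (-3,-1) → rotate → (0.83524,3.04998) → ×s → (1.68092,6.13808) → (1.68,6.14)
v3: (4.5,-3.5) → rotate → (-5.41021,-1.79712) → ×s → (-10.88805,-3.61670) → (-10.89,-3.62)
v4: (5,0) → rotate → (-2.77785,-4.15735) → ×s → (-5.59043,-8.36666) → (-5.59,-8.37)
v5: (-4,4) → rotate → (5.54816,1.10360) → ×s → (11.16567,2.22099) → (11.17,2.22)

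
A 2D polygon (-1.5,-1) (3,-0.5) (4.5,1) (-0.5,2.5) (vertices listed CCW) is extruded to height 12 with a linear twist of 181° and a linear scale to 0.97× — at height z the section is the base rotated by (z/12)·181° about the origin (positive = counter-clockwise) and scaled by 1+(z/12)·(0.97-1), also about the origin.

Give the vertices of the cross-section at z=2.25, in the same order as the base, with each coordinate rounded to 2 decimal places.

t = z/height = 2.25/12 = 0.1875
s = 1 + (scale-1)·z/height = 1 + (0.97-1)·2.25/12 = 0.994375
θ = twist·z/height = 181°·2.25/12 = 33.9375° = 0.592321 rad
cos θ = 0.829647, sin θ = 0.558288 (intermediates below are computed at full precision and shown rounded to 5 d.p.)
v1: (-1.5,-1) → rotate → (-0.68618,-1.66708) → ×s → (-0.68232,-1.65770) → (-0.68,-1.66)
v2: (3,-0.5) → rotate → (2.76809,1.26004) → ×s → (2.75251,1.25295) → (2.75,1.25)
v3: (4.5,1) → rotate → (3.17512,3.34194) → ×s → (3.15726,3.32315) → (3.16,3.32)
v4: (-0.5,2.5) → rotate → (-1.81054,1.79497) → ×s → (-1.80036,1.78488) → (-1.80,1.78)

Cross-section at z=2.25: (-0.68,-1.66) (2.75,1.25) (3.16,3.32) (-1.80,1.78)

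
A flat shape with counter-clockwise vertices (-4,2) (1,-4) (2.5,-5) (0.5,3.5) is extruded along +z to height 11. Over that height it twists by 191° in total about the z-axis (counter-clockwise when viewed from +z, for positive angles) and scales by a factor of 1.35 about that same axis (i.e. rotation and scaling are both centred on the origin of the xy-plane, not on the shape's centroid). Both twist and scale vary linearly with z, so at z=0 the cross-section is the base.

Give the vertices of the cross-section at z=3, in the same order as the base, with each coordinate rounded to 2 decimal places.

Cross-section at z=3: (-4.42,-2.11) (4.13,-1.83) (6.00,-1.20) (-2.69,2.79)

t = z/height = 3/11 = 0.272727
s = 1 + (scale-1)·z/height = 1 + (1.35-1)·3/11 = 1.095455
θ = twist·z/height = 191°·3/11 = 52.0909° = 0.909158 rad
cos θ = 0.614410, sin θ = 0.788987 (intermediates below are computed at full precision and shown rounded to 5 d.p.)
v1: (-4,2) → rotate → (-4.03561,-1.92713) → ×s → (-4.42083,-2.11108) → (-4.42,-2.11)
v2: (1,-4) → rotate → (3.77036,-1.66865) → ×s → (4.13025,-1.82794) → (4.13,-1.83)
v3: (2.5,-5) → rotate → (5.48096,-1.09959) → ×s → (6.00414,-1.20455) → (6.00,-1.20)
v4: (0.5,3.5) → rotate → (-2.45425,2.54493) → ×s → (-2.68852,2.78785) → (-2.69,2.79)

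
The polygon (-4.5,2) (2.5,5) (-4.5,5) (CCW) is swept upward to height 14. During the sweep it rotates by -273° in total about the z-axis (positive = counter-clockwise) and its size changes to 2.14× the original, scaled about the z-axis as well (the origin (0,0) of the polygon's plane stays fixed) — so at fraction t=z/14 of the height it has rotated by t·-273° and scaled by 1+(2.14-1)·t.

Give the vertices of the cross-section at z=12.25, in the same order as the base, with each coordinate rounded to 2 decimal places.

Cross-section at z=12.25: (1.23,-9.76) (-11.13,-0.89) (-3.90,-12.86)

t = z/height = 12.25/14 = 0.875
s = 1 + (scale-1)·z/height = 1 + (2.14-1)·12.25/14 = 1.997500
θ = twist·z/height = -273°·12.25/14 = -238.8750° = -4.169155 rad
cos θ = -0.516907, sin θ = 0.856042 (intermediates below are computed at full precision and shown rounded to 5 d.p.)
v1: (-4.5,2) → rotate → (0.61400,-4.88600) → ×s → (1.22646,-9.75979) → (1.23,-9.76)
v2: (2.5,5) → rotate → (-5.57248,-0.44443) → ×s → (-11.13102,-0.88775) → (-11.13,-0.89)
v3: (-4.5,5) → rotate → (-1.95413,-6.43672) → ×s → (-3.90337,-12.85735) → (-3.90,-12.86)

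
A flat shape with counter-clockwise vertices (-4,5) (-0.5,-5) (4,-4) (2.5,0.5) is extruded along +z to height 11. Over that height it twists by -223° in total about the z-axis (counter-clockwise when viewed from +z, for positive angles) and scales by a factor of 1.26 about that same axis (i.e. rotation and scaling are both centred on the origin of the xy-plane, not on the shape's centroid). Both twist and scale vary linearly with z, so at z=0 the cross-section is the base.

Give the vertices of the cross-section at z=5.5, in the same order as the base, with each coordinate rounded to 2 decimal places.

Cross-section at z=5.5: (6.91,2.13) (-5.05,2.60) (-5.86,-2.55) (-0.51,-2.84)

t = z/height = 5.5/11 = 0.5
s = 1 + (scale-1)·z/height = 1 + (1.26-1)·5.5/11 = 1.130000
θ = twist·z/height = -223°·5.5/11 = -111.5000° = -1.946042 rad
cos θ = -0.366501, sin θ = -0.930418 (intermediates below are computed at full precision and shown rounded to 5 d.p.)
v1: (-4,5) → rotate → (6.11809,1.88916) → ×s → (6.91344,2.13476) → (6.91,2.13)
v2: (-0.5,-5) → rotate → (-4.46884,2.29771) → ×s → (-5.04979,2.59642) → (-5.05,2.60)
v3: (4,-4) → rotate → (-5.18768,-2.25567) → ×s → (-5.86207,-2.54890) → (-5.86,-2.55)
v4: (2.5,0.5) → rotate → (-0.45104,-2.50929) → ×s → (-0.50968,-2.83550) → (-0.51,-2.84)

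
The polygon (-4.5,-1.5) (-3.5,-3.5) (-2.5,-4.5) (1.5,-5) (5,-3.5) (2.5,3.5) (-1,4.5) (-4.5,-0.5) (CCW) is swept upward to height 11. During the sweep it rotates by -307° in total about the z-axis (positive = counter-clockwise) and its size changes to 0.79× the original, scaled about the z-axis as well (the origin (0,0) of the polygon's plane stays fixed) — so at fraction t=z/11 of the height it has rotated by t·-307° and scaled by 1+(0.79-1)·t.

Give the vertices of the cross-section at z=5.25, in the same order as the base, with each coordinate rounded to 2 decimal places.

Cross-section at z=5.25: (2.63,3.36) (0.89,4.36) (-0.36,4.62) (-3.61,3.01) (-5.49,0.15) (-0.14,-3.87) (2.98,-2.88) (3.13,2.61)

t = z/height = 5.25/11 = 0.477273
s = 1 + (scale-1)·z/height = 1 + (0.79-1)·5.25/11 = 0.899773
θ = twist·z/height = -307°·5.25/11 = -146.5227° = -2.557304 rad
cos θ = -0.834105, sin θ = -0.551606 (intermediates below are computed at full precision and shown rounded to 5 d.p.)
v1: (-4.5,-1.5) → rotate → (2.92606,3.73338) → ×s → (2.63279,3.35920) → (2.63,3.36)
v2: (-3.5,-3.5) → rotate → (0.98874,4.84999) → ×s → (0.88965,4.36389) → (0.89,4.36)
v3: (-2.5,-4.5) → rotate → (-0.39697,5.13249) → ×s → (-0.35718,4.61807) → (-0.36,4.62)
v4: (1.5,-5) → rotate → (-4.00919,3.34311) → ×s → (-3.60736,3.00804) → (-3.61,3.01)
v5: (5,-3.5) → rotate → (-6.10115,0.16134) → ×s → (-5.48964,0.14517) → (-5.49,0.15)
v6: (2.5,3.5) → rotate → (-0.15464,-4.29838) → ×s → (-0.13914,-3.86757) → (-0.14,-3.87)
v7: (-1,4.5) → rotate → (3.31633,-3.20186) → ×s → (2.98395,-2.88095) → (2.98,-2.88)
v8: (-4.5,-0.5) → rotate → (3.47767,2.89928) → ×s → (3.12911,2.60869) → (3.13,2.61)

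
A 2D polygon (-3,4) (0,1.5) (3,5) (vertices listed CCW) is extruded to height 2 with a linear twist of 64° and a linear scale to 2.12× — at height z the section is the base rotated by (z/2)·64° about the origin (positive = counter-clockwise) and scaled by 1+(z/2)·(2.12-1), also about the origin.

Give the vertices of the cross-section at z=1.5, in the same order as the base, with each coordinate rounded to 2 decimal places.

Cross-section at z=1.5: (-9.16,0.82) (-2.05,1.85) (-3.14,10.26)

t = z/height = 1.5/2 = 0.75
s = 1 + (scale-1)·z/height = 1 + (2.12-1)·1.5/2 = 1.840000
θ = twist·z/height = 64°·1.5/2 = 48.0000° = 0.837758 rad
cos θ = 0.669131, sin θ = 0.743145 (intermediates below are computed at full precision and shown rounded to 5 d.p.)
v1: (-3,4) → rotate → (-4.97997,0.44709) → ×s → (-9.16315,0.82264) → (-9.16,0.82)
v2: (0,1.5) → rotate → (-1.11472,1.00370) → ×s → (-2.05108,1.84680) → (-2.05,1.85)
v3: (3,5) → rotate → (-1.70833,5.57509) → ×s → (-3.14333,10.25816) → (-3.14,10.26)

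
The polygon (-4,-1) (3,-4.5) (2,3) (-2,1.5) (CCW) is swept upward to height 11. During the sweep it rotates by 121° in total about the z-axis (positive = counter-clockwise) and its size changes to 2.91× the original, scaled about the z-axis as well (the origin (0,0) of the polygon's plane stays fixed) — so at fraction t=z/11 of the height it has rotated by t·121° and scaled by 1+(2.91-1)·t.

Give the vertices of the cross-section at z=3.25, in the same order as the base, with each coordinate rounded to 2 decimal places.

t = z/height = 3.25/11 = 0.295455
s = 1 + (scale-1)·z/height = 1 + (2.91-1)·3.25/11 = 1.564318
θ = twist·z/height = 121°·3.25/11 = 35.7500° = 0.623955 rad
cos θ = 0.811574, sin θ = 0.584250 (intermediates below are computed at full precision and shown rounded to 5 d.p.)
v1: (-4,-1) → rotate → (-2.66205,-3.14857) → ×s → (-4.16429,-4.92537) → (-4.16,-4.93)
v2: (3,-4.5) → rotate → (5.06385,-1.89933) → ×s → (7.92147,-2.97116) → (7.92,-2.97)
v3: (2,3) → rotate → (-0.12960,3.60322) → ×s → (-0.20274,5.63658) → (-0.20,5.64)
v4: (-2,1.5) → rotate → (-2.49952,0.04886) → ×s → (-3.91005,0.07644) → (-3.91,0.08)

Cross-section at z=3.25: (-4.16,-4.93) (7.92,-2.97) (-0.20,5.64) (-3.91,0.08)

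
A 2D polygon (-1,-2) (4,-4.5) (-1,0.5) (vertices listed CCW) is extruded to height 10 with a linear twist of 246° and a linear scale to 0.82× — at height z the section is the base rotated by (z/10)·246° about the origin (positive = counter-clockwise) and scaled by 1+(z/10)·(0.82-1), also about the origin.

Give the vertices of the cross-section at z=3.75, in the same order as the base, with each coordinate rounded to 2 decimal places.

t = z/height = 3.75/10 = 0.375
s = 1 + (scale-1)·z/height = 1 + (0.82-1)·3.75/10 = 0.932500
θ = twist·z/height = 246°·3.75/10 = 92.2500° = 1.610066 rad
cos θ = -0.039260, sin θ = 0.999229 (intermediates below are computed at full precision and shown rounded to 5 d.p.)
v1: (-1,-2) → rotate → (2.03772,-0.92071) → ×s → (1.90017,-0.85856) → (1.90,-0.86)
v2: (4,-4.5) → rotate → (4.33949,4.17359) → ×s → (4.04658,3.89187) → (4.05,3.89)
v3: (-1,0.5) → rotate → (-0.46035,-1.01886) → ×s → (-0.42928,-0.95009) → (-0.43,-0.95)

Cross-section at z=3.75: (1.90,-0.86) (4.05,3.89) (-0.43,-0.95)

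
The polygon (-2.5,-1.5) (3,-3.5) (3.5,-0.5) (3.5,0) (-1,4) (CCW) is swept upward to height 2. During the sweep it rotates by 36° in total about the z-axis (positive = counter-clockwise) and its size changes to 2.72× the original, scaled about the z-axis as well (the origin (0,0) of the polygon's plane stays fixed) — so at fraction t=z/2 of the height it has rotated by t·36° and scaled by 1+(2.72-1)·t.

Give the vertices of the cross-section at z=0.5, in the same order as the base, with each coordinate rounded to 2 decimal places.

t = z/height = 0.5/2 = 0.25
s = 1 + (scale-1)·z/height = 1 + (2.72-1)·0.5/2 = 1.430000
θ = twist·z/height = 36°·0.5/2 = 9.0000° = 0.157080 rad
cos θ = 0.987688, sin θ = 0.156434 (intermediates below are computed at full precision and shown rounded to 5 d.p.)
v1: (-2.5,-1.5) → rotate → (-2.23457,-1.87262) → ×s → (-3.19543,-2.67784) → (-3.20,-2.68)
v2: (3,-3.5) → rotate → (3.51059,-2.98761) → ×s → (5.02014,-4.27228) → (5.02,-4.27)
v3: (3.5,-0.5) → rotate → (3.53513,0.05368) → ×s → (5.05523,0.07676) → (5.06,0.08)
v4: (3.5,0) → rotate → (3.45691,0.54752) → ×s → (4.94338,0.78295) → (4.94,0.78)
v5: (-1,4) → rotate → (-1.61343,3.79432) → ×s → (-2.30720,5.42588) → (-2.31,5.43)

Cross-section at z=0.5: (-3.20,-2.68) (5.02,-4.27) (5.06,0.08) (4.94,0.78) (-2.31,5.43)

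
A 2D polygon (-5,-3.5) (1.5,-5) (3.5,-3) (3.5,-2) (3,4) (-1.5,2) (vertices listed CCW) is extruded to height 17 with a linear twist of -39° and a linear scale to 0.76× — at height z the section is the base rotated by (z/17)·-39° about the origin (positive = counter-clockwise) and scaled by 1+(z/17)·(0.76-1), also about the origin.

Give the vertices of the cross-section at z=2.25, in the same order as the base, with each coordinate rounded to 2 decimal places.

t = z/height = 2.25/17 = 0.132353
s = 1 + (scale-1)·z/height = 1 + (0.76-1)·2.25/17 = 0.968235
θ = twist·z/height = -39°·2.25/17 = -5.1618° = -0.090090 rad
cos θ = 0.995945, sin θ = -0.089968 (intermediates below are computed at full precision and shown rounded to 5 d.p.)
v1: (-5,-3.5) → rotate → (-5.29461,-3.03597) → ×s → (-5.12643,-2.93953) → (-5.13,-2.94)
v2: (1.5,-5) → rotate → (1.04408,-5.11468) → ×s → (1.01091,-4.95221) → (1.01,-4.95)
v3: (3.5,-3) → rotate → (3.21590,-3.30272) → ×s → (3.11375,-3.19781) → (3.11,-3.20)
v4: (3.5,-2) → rotate → (3.30587,-2.30678) → ×s → (3.20086,-2.23350) → (3.20,-2.23)
v5: (3,4) → rotate → (3.34771,3.71387) → ×s → (3.24137,3.59590) → (3.24,3.60)
v6: (-1.5,2) → rotate → (-1.31398,2.12684) → ×s → (-1.27224,2.05928) → (-1.27,2.06)

Cross-section at z=2.25: (-5.13,-2.94) (1.01,-4.95) (3.11,-3.20) (3.20,-2.23) (3.24,3.60) (-1.27,2.06)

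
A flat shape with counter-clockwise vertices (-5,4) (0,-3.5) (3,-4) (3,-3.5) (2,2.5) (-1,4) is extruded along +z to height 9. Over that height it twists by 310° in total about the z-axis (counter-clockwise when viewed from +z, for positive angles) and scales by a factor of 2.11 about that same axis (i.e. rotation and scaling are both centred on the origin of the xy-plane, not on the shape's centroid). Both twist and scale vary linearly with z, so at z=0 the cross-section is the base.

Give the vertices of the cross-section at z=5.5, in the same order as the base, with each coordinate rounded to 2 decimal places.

t = z/height = 5.5/9 = 0.611111
s = 1 + (scale-1)·z/height = 1 + (2.11-1)·5.5/9 = 1.678333
θ = twist·z/height = 310°·5.5/9 = 189.4444° = 3.306429 rad
cos θ = -0.986445, sin θ = -0.164091 (intermediates below are computed at full precision and shown rounded to 5 d.p.)
v1: (-5,4) → rotate → (5.58859,-3.12532) → ×s → (9.37952,-5.24534) → (9.38,-5.25)
v2: (0,-3.5) → rotate → (-0.57432,3.45256) → ×s → (-0.96390,5.79454) → (-0.96,5.79)
v3: (3,-4) → rotate → (-3.61570,3.45351) → ×s → (-6.06835,5.79614) → (-6.07,5.80)
v4: (3,-3.5) → rotate → (-3.53365,2.96028) → ×s → (-5.93065,4.96834) → (-5.93,4.97)
v5: (2,2.5) → rotate → (-1.56266,-2.79430) → ×s → (-2.62267,-4.68976) → (-2.62,-4.69)
v6: (-1,4) → rotate → (1.64281,-3.78169) → ×s → (2.75718,-6.34694) → (2.76,-6.35)

Cross-section at z=5.5: (9.38,-5.25) (-0.96,5.79) (-6.07,5.80) (-5.93,4.97) (-2.62,-4.69) (2.76,-6.35)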